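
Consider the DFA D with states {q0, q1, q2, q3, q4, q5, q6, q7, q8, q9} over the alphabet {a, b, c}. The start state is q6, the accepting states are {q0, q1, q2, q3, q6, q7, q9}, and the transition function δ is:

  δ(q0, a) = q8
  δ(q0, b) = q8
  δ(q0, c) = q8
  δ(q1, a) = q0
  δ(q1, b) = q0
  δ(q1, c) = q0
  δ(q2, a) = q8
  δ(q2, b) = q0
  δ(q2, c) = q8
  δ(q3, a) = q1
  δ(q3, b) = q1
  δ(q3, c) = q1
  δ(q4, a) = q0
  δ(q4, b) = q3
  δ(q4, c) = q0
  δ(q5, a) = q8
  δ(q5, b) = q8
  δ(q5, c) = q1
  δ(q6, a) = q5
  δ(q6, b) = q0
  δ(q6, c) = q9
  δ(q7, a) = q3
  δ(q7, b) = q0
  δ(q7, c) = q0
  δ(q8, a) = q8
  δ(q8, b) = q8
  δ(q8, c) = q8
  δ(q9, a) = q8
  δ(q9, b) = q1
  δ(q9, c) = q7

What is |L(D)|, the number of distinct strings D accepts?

The useful subgraph on states {q0, q1, q3, q5, q6, q7, q9} is acyclic, so L(D) is finite; the longest accepting path visits 6 useful states, giving maximum string length 5.
Counting accepting paths from q6 by length: 1 of length 0, 2 of length 1, 3 of length 2, 9 of length 3, 3 of length 4, 9 of length 5. Total 27.

27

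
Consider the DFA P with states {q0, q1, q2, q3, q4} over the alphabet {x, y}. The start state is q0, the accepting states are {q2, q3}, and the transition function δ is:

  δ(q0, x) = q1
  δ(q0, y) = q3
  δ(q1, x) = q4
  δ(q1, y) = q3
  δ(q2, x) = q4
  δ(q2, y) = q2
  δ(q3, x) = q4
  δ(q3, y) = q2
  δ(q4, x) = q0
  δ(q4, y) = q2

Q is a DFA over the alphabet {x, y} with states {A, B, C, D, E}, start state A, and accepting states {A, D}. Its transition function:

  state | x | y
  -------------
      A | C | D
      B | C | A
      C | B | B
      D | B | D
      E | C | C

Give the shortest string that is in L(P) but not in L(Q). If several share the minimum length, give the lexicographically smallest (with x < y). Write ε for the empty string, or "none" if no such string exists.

xy

The string xy is accepted by P but not by Q.
No shorter string lies in the difference, and xy is the lexicographically first length-2 string in L(P) \ L(Q).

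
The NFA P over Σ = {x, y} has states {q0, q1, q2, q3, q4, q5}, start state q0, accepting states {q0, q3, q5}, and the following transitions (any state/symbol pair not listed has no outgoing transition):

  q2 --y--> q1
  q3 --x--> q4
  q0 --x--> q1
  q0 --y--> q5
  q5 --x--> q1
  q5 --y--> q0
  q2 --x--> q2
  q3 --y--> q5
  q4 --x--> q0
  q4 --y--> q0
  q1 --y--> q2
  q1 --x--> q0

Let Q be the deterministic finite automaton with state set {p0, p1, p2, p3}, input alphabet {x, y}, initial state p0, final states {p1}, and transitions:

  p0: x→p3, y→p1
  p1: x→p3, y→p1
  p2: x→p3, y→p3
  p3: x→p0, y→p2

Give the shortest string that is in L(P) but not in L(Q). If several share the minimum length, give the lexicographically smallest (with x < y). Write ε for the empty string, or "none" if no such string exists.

The empty string ε is accepted by P but not by Q.
Since ε is the unique shortest string, it is the required witness.

ε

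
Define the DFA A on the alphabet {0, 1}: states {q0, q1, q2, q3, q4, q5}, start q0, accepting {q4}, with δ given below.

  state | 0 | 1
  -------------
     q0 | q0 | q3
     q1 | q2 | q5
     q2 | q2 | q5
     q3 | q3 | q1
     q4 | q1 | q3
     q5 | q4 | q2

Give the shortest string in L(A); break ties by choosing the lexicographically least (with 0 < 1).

A breadth-first search from q0 reaches an accepting state first via the path q0 → q3 → q1 → q5 → q4 on input 1110.
No string of length < 4 is accepted (BFS exhausts all shorter strings without reaching an accepting state), and 1110 is the lexicographically least accepting string of length 4.

1110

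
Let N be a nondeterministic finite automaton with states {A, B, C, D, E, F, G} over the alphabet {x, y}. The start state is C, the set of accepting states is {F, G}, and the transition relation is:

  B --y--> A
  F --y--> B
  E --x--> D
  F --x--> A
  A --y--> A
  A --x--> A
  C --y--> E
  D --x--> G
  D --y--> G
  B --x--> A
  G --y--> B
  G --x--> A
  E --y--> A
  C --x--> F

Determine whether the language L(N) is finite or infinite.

The useful states (reachable from C and able to reach an accepting state) are {C, D, E, F, G}.
Restricted to these states the transition graph has no cycle, so every accepting path has bounded length and L is finite.

finite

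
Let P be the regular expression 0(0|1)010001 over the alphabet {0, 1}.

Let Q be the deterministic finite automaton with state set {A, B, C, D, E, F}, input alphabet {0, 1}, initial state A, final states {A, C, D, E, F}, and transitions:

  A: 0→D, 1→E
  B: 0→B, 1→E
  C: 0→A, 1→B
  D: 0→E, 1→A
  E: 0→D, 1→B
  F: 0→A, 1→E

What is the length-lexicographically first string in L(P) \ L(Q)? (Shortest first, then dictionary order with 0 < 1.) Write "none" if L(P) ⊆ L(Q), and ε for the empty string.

Converting the expression P to a DFA (subset construction, then merging equivalent states) gives the minimal DFA with states {p0, p1, p2, p3, p4, p5, p6, p7, p8, p9}, start state p0, accepting states {p9} and transitions p0: 0→p1, 1→p2; p1: 0→p3, 1→p3; p2: 0→p2, 1→p2; p3: 0→p4, 1→p2; p4: 0→p2, 1→p5; p5: 0→p6, 1→p2; p6: 0→p7, 1→p2; p7: 0→p8, 1→p2; p8: 0→p2, 1→p9; p9: 0→p2, 1→p2.
Exploring the product automaton P × Q from the start pair (p0, A), following both machines on each input symbol, reaches 14 state pairs: (p0, A), (p1, D), (p2, E), (p3, E), (p3, A), (p2, D), (p2, B), (p4, D), (p2, A), (p5, A), (p6, D), (p7, E), (p8, D), (p9, A).
P accepts in {p9} and Q accepts in {A, C, D, E, F}. The reachable pairs whose P-component is accepting are (p9, A); in each of them the Q-component is accepting too, so the product for L(P) \ L(Q) (P-component accepting, Q-component rejecting) has no reachable accepting pair and the difference is empty.
So every string accepted by P is also accepted by Q: L(P) \ L(Q) = ∅ and there is no such string.

none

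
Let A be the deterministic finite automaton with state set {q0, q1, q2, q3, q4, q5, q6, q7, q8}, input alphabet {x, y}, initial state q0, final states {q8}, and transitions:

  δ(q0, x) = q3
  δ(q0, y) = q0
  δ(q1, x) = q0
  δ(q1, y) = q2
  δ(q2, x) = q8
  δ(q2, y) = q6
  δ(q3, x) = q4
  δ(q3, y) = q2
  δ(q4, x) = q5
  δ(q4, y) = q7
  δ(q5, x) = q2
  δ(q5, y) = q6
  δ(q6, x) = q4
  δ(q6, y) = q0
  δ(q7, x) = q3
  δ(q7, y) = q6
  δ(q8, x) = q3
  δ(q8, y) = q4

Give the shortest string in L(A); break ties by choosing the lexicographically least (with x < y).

xyx

A breadth-first search from q0 reaches an accepting state first via the path q0 → q3 → q2 → q8 on input xyx.
No string of length < 3 is accepted (BFS exhausts all shorter strings without reaching an accepting state), and xyx is the lexicographically least accepting string of length 3.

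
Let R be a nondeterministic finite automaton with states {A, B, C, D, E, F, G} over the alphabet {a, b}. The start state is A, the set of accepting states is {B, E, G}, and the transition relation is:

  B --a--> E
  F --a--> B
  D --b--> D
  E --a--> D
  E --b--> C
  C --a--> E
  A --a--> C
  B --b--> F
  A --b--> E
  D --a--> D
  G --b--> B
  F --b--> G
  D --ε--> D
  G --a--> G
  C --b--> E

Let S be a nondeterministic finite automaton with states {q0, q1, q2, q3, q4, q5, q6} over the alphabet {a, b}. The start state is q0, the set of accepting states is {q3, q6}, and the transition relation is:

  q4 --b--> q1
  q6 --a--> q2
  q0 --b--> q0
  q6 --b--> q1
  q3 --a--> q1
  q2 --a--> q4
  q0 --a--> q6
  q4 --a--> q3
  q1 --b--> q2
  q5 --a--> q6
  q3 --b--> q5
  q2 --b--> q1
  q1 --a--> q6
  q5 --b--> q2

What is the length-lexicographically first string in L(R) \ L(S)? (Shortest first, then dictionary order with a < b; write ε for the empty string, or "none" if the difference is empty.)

The string b is accepted by R but not by S.
No shorter string lies in the difference, and b is the lexicographically first length-1 string in L(R) \ L(S).

b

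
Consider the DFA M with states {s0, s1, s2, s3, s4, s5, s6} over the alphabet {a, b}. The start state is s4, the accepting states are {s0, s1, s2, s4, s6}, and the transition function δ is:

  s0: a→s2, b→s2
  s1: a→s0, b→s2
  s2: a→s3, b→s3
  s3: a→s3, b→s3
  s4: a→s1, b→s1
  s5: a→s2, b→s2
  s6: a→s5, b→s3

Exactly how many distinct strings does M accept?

The useful subgraph on states {s0, s1, s2, s4} is acyclic, so L(M) is finite; the longest accepting path visits 4 useful states, giving maximum string length 3.
Counting accepting paths from s4 by length: 1 of length 0, 2 of length 1, 4 of length 2, 4 of length 3. Total 11.

11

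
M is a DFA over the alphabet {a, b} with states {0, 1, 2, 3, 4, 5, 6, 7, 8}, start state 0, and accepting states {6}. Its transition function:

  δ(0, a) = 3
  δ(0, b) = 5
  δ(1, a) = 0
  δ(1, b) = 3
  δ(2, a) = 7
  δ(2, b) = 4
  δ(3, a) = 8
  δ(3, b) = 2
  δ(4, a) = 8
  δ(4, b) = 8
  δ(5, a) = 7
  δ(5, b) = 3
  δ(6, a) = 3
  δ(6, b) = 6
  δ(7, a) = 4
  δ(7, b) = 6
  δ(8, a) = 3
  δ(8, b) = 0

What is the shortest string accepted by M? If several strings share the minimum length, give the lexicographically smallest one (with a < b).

A breadth-first search from 0 reaches an accepting state first via the path 0 → 5 → 7 → 6 on input bab.
No string of length < 3 is accepted (BFS exhausts all shorter strings without reaching an accepting state), and bab is the lexicographically least accepting string of length 3.

bab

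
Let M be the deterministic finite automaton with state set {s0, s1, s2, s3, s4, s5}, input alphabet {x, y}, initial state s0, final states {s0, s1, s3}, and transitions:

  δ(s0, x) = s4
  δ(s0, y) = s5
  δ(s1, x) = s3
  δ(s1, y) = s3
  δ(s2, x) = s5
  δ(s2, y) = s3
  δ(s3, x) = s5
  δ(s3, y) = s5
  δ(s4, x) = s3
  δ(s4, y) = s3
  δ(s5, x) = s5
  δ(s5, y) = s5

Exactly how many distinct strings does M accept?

3

The useful subgraph on states {s0, s3, s4} is acyclic, so L(M) is finite; the longest accepting path visits 3 useful states, giving maximum string length 2.
Counting accepting paths from s0 by length: 1 of length 0, 2 of length 2. Total 3.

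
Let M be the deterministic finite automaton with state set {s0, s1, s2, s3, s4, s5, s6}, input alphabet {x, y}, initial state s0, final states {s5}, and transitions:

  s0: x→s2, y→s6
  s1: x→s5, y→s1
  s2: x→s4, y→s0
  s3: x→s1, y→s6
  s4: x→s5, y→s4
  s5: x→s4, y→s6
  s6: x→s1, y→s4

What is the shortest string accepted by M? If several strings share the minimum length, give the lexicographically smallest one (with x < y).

xxx

A breadth-first search from s0 reaches an accepting state first via the path s0 → s2 → s4 → s5 on input xxx.
No string of length < 3 is accepted (BFS exhausts all shorter strings without reaching an accepting state), and xxx is the lexicographically least accepting string of length 3.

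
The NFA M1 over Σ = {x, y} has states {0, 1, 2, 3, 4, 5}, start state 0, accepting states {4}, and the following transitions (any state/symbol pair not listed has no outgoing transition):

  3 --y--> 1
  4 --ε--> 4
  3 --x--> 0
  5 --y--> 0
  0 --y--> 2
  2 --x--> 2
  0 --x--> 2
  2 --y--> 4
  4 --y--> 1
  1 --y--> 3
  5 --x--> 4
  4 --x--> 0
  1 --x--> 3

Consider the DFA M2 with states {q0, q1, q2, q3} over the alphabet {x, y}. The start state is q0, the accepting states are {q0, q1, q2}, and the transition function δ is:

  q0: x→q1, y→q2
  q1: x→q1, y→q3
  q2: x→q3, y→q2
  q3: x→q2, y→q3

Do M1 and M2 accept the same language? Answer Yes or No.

The string xy is accepted by M1 but rejected by M2.
So L(M1) ≠ L(M2).

No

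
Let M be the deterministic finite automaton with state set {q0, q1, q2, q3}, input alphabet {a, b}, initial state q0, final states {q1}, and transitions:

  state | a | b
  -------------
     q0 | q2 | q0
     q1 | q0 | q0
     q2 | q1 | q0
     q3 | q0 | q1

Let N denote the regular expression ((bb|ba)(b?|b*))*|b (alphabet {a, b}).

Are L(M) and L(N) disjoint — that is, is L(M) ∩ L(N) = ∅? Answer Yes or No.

Yes

Converting the expression N to a DFA (subset construction, then merging equivalent states) gives the minimal DFA with states {n0, n1, n2, n3, n4}, start state n0, accepting states {n0, n2, n3, n4} and transitions n0: a→n1, b→n2; n1: a→n1, b→n1; n2: a→n3, b→n3; n3: a→n1, b→n4; n4: a→n3, b→n4.
Exploring the product automaton M × N from the start pair (q0, n0), following both machines on each input symbol, reaches 8 state pairs: (q0, n0), (q2, n1), (q0, n2), (q1, n1), (q0, n1), (q2, n3), (q0, n3), (q0, n4).
M accepts in {q1} and N accepts in {n0, n2, n3, n4}; no reachable pair has both components accepting, so no string drives both machines to acceptance simultaneously and L(M) ∩ L(N) = ∅.
So no string is accepted by both, and the intersection is empty.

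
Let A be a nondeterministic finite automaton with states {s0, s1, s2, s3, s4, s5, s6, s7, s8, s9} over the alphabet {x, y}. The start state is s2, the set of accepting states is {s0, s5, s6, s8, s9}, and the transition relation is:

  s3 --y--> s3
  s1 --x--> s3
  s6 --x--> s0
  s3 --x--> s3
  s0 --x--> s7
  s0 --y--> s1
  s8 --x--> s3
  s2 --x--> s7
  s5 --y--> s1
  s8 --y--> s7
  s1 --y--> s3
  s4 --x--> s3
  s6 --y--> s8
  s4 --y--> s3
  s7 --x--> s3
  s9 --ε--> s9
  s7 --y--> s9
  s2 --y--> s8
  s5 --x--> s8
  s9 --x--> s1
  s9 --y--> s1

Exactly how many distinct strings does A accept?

3

The useful subgraph on states {s2, s7, s8, s9} is acyclic, so L(A) is finite; the longest accepting path visits 4 useful states, giving maximum string length 3.
Counting accepting paths from s2 by length: 1 of length 1, 1 of length 2, 1 of length 3. Total 3.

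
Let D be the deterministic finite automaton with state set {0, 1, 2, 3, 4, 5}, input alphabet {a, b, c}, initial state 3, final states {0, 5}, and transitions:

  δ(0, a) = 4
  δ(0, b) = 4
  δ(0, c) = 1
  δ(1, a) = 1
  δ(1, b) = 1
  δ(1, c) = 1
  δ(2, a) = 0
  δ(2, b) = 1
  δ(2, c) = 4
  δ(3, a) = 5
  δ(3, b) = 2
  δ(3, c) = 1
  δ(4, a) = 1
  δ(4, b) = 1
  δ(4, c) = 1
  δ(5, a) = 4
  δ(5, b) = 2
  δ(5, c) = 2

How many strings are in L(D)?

The useful subgraph on states {0, 2, 3, 5} is acyclic, so L(D) is finite; the longest accepting path visits 4 useful states, giving maximum string length 3.
Counting accepting paths from 3 by length: 1 of length 1, 1 of length 2, 2 of length 3. Total 4.

4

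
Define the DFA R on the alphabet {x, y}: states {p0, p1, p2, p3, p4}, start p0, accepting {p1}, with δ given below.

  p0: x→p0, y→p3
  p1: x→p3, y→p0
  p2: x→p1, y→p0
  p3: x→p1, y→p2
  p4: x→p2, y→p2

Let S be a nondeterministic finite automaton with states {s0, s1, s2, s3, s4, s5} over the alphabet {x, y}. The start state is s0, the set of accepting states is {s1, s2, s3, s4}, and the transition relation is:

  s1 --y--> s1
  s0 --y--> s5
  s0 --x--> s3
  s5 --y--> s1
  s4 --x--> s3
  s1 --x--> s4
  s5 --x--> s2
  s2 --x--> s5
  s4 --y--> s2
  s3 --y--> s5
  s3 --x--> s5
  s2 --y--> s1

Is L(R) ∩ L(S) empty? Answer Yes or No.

The string yx is accepted by both R and S.
Hence L(R) ∩ L(S) ≠ ∅.

No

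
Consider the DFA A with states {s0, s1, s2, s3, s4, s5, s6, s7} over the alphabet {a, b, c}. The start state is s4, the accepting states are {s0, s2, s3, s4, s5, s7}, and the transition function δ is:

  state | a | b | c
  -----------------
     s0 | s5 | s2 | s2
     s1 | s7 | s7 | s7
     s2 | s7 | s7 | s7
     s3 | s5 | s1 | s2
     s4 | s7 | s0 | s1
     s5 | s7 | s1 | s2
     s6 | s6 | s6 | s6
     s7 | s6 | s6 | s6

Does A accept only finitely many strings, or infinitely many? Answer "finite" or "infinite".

The useful states (reachable from s4 and able to reach an accepting state) are {s0, s1, s2, s4, s5, s7}.
Restricted to these states the transition graph has no cycle, so every accepting path has bounded length and L is finite.

finite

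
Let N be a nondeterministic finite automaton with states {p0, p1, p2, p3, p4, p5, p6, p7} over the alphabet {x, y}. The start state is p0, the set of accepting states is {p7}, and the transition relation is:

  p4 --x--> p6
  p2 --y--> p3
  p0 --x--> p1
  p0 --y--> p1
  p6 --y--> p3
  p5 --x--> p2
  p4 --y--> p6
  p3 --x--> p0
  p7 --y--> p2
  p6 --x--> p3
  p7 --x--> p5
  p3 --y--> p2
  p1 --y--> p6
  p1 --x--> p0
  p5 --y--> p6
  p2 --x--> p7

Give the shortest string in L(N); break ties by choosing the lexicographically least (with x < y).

xyxyx

A breadth-first search from p0 reaches an accepting state first via the path p0 → p1 → p6 → p3 → p2 → p7 on input xyxyx.
No string of length < 5 is accepted (BFS exhausts all shorter strings without reaching an accepting state), and xyxyx is the lexicographically least accepting string of length 5.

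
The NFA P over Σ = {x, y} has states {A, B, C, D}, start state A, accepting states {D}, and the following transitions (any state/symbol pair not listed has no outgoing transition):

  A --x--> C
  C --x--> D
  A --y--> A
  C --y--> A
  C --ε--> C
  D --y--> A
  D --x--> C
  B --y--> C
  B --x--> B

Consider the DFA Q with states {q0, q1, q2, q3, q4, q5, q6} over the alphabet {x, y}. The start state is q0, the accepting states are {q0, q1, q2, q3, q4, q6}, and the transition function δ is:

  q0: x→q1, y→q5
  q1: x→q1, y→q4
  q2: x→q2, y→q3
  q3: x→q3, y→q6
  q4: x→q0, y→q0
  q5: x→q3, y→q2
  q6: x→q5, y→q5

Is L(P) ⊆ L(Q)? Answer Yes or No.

Exploring the product automaton P × Q from the start pair (A, q0), following both machines on each input symbol, reaches 14 state pairs: (A, q0), (C, q1), (A, q5), (D, q1), (A, q4), (C, q3), (A, q2), (C, q0), (D, q3), (A, q6), (C, q2), (A, q3), (C, q5), (D, q2).
P accepts in {D} and Q accepts in {q0, q1, q2, q3, q4, q6}. The reachable pairs whose P-component is accepting are (D, q1), (D, q3), (D, q2); in each of them the Q-component is accepting too, so the product for L(P) \ L(Q) (P-component accepting, Q-component rejecting) has no reachable accepting pair and the difference is empty.
Hence every string in L(P) is also in L(Q).

Yes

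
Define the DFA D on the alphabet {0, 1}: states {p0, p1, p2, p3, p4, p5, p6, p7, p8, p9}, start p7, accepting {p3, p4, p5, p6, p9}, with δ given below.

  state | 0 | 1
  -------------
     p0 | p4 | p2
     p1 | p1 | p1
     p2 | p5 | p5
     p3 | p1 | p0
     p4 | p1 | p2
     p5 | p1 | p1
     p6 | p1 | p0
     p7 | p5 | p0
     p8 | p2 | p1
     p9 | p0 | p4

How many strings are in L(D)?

The useful subgraph on states {p0, p2, p4, p5, p7} is acyclic, so L(D) is finite; the longest accepting path visits 5 useful states, giving maximum string length 4.
Counting accepting paths from p7 by length: 1 of length 1, 1 of length 2, 2 of length 3, 2 of length 4. Total 6.

6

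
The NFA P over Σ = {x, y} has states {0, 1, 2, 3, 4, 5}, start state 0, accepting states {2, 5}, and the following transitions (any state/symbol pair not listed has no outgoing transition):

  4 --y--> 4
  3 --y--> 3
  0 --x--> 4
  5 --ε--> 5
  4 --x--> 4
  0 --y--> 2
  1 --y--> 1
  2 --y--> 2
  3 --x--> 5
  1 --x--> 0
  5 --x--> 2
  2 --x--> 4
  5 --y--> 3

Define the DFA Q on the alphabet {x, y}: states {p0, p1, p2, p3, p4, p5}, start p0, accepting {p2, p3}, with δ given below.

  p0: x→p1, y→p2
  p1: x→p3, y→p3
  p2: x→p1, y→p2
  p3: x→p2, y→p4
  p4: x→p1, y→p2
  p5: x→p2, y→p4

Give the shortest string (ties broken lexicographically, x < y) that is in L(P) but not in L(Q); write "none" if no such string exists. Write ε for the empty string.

Exploring the product automaton P × Q from the start pair (0, p0), following both machines on each input symbol, reaches 6 state pairs: (0, p0), (4, p1), (2, p2), (4, p3), (4, p2), (4, p4).
P accepts in {2, 5} and Q accepts in {p2, p3}. The reachable pairs whose P-component is accepting are (2, p2); in each of them the Q-component is accepting too, so the product for L(P) \ L(Q) (P-component accepting, Q-component rejecting) has no reachable accepting pair and the difference is empty.
So every string accepted by P is also accepted by Q: L(P) \ L(Q) = ∅ and there is no such string.

none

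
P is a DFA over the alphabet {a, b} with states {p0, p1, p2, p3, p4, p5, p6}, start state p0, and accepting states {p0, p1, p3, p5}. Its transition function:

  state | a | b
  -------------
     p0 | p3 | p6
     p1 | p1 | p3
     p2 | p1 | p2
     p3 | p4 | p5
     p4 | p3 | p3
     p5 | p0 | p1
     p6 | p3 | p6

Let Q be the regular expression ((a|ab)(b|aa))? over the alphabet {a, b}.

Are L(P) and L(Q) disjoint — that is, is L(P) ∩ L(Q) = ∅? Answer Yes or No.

The empty string ε is accepted by both P and Q.
Hence L(P) ∩ L(Q) ≠ ∅.

No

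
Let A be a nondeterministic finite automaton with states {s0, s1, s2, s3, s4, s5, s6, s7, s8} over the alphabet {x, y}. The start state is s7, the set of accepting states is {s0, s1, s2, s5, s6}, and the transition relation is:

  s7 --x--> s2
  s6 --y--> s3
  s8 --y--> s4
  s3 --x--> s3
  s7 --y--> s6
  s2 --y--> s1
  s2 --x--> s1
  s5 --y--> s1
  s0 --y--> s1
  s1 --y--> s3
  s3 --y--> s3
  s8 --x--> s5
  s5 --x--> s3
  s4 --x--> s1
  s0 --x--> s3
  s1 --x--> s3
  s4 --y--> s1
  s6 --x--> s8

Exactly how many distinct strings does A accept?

8

The useful subgraph on states {s1, s2, s4, s5, s6, s7, s8} is acyclic, so L(A) is finite; the longest accepting path visits 5 useful states, giving maximum string length 4.
Counting accepting paths from s7 by length: 2 of length 1, 2 of length 2, 1 of length 3, 3 of length 4. Total 8.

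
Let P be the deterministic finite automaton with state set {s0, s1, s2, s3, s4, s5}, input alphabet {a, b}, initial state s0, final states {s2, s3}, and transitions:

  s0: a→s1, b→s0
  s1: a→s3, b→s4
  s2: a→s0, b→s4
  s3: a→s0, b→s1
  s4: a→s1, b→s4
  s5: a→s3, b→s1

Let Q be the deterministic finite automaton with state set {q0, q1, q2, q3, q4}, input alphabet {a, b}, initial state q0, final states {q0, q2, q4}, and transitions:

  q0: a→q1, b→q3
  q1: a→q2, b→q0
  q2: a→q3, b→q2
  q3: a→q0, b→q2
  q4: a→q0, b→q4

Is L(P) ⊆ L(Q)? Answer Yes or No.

The string baa is in L(P) but not in L(Q).
So L(P) ⊄ L(Q).

No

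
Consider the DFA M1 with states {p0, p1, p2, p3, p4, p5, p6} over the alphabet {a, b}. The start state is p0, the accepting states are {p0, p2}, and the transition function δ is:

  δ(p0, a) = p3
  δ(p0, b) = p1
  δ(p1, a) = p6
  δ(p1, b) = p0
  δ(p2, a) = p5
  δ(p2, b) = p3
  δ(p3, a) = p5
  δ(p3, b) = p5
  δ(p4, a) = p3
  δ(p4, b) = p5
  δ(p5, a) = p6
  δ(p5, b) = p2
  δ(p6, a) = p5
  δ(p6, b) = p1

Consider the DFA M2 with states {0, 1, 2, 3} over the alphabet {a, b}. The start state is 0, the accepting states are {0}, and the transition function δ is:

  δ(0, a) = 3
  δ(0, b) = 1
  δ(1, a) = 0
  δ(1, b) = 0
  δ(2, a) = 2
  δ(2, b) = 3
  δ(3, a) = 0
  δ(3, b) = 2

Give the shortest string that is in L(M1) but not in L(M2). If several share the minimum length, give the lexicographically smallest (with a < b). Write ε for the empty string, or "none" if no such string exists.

aab

The string aab is accepted by M1 but not by M2.
No shorter string lies in the difference, and aab is the lexicographically first length-3 string in L(M1) \ L(M2).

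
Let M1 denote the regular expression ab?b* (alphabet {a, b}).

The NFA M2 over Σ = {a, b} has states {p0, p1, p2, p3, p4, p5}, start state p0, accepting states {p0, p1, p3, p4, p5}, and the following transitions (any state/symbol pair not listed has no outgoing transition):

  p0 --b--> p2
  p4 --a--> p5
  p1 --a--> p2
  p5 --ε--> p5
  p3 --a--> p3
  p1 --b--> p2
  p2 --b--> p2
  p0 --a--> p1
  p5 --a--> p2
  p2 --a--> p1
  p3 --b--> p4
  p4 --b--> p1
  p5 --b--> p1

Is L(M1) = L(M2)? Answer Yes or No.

No

The string ab is accepted by M1 but rejected by M2.
So L(M1) ≠ L(M2).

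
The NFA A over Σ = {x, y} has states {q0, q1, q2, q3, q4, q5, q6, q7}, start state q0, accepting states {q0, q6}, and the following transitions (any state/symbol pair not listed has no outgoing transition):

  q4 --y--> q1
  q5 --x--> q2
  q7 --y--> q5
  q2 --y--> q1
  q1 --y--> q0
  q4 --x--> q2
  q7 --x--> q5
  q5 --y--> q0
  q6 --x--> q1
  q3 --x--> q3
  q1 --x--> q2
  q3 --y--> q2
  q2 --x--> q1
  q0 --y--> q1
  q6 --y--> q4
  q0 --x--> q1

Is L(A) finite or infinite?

infinite

State q0 is reachable from the start and can reach an accepting state, and it lies on the cycle q0 → q1 → q0.
Traversing that cycle any number of times yields accepted strings of unbounded length, so the language is infinite.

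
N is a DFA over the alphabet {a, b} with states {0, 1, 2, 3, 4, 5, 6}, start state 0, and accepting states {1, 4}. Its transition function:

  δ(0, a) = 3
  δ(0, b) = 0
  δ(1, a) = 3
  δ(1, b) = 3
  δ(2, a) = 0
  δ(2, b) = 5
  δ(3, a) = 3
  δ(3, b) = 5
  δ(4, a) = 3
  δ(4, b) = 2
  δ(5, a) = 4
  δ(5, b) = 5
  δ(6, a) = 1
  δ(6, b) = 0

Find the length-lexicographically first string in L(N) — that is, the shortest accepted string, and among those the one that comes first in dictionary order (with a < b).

aba

A breadth-first search from 0 reaches an accepting state first via the path 0 → 3 → 5 → 4 on input aba.
No string of length < 3 is accepted (BFS exhausts all shorter strings without reaching an accepting state), and aba is the lexicographically least accepting string of length 3.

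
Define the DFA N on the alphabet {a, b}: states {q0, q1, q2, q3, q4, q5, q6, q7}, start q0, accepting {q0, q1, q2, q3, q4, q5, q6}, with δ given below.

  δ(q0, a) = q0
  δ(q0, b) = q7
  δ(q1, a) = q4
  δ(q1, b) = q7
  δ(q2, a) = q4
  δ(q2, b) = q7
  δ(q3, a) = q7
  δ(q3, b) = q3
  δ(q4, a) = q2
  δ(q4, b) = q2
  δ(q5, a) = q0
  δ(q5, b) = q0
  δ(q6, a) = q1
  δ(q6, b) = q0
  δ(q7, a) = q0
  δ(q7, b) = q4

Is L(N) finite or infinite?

infinite

State q0 is reachable from the start and can reach an accepting state, and it lies on the cycle q0 → q0.
Traversing that cycle any number of times yields accepted strings of unbounded length, so the language is infinite.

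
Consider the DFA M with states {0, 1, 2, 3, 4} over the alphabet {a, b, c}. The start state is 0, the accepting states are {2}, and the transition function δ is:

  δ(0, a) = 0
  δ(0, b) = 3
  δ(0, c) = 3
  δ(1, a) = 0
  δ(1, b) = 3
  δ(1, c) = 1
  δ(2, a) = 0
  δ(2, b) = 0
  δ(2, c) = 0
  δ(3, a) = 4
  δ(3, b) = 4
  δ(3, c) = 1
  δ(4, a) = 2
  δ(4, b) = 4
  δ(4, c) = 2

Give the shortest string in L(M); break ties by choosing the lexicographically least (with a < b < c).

A breadth-first search from 0 reaches an accepting state first via the path 0 → 3 → 4 → 2 on input baa.
No string of length < 3 is accepted (BFS exhausts all shorter strings without reaching an accepting state), and baa is the lexicographically least accepting string of length 3.

baa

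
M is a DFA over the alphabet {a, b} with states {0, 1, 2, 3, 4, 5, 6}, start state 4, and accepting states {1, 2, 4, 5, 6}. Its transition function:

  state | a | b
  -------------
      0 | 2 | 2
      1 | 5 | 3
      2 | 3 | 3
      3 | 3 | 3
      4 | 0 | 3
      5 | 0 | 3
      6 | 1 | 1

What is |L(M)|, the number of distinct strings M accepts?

3

The useful subgraph on states {0, 2, 4} is acyclic, so L(M) is finite; the longest accepting path visits 3 useful states, giving maximum string length 2.
Counting accepting paths from 4 by length: 1 of length 0, 2 of length 2. Total 3.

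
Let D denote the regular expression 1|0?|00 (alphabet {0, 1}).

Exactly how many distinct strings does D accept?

4

The expression has no Kleene star, so L(D) is finite. Expanding the alternatives gives {ε, 0, 1, 00}.
That is 1 of length 0, 2 of length 1, 1 of length 2: 4 strings in all.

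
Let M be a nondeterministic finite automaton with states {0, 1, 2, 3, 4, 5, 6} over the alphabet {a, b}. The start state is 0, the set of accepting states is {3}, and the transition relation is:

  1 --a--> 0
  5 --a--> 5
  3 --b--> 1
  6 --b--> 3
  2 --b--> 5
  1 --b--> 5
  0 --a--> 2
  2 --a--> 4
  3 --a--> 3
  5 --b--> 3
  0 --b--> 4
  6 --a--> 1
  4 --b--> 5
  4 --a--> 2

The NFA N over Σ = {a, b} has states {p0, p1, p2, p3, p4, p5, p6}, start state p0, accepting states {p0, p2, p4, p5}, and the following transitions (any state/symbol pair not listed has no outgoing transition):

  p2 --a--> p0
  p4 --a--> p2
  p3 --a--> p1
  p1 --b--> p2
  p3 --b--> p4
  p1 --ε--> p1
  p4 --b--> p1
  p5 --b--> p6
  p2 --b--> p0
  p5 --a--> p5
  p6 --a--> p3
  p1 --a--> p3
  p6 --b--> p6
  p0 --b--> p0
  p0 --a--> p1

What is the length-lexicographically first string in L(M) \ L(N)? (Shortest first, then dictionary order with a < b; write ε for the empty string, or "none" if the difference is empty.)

The string aabb is accepted by M but not by N.
No shorter string lies in the difference, and aabb is the lexicographically first length-4 string in L(M) \ L(N).

aabb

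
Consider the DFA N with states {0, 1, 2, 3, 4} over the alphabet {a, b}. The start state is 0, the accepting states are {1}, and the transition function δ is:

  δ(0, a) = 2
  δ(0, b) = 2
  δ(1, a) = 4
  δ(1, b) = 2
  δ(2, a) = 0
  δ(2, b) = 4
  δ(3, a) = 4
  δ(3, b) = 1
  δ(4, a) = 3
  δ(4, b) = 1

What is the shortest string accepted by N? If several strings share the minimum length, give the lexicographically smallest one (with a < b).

abb

A breadth-first search from 0 reaches an accepting state first via the path 0 → 2 → 4 → 1 on input abb.
No string of length < 3 is accepted (BFS exhausts all shorter strings without reaching an accepting state), and abb is the lexicographically least accepting string of length 3.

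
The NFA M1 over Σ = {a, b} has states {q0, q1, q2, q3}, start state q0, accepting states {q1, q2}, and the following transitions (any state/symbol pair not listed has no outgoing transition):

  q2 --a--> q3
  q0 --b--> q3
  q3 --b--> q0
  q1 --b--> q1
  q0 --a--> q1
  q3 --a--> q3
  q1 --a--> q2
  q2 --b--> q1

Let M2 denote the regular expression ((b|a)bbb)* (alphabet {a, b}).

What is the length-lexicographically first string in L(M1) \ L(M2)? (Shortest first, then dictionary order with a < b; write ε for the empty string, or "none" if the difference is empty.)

a

The string a is accepted by M1 but not by M2.
No shorter string lies in the difference, and a is the lexicographically first length-1 string in L(M1) \ L(M2).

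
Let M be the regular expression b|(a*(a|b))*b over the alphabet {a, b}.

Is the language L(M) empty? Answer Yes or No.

The string b matches the expression, so it belongs to L(M).
Since L(M) contains at least one string, it is not empty.

No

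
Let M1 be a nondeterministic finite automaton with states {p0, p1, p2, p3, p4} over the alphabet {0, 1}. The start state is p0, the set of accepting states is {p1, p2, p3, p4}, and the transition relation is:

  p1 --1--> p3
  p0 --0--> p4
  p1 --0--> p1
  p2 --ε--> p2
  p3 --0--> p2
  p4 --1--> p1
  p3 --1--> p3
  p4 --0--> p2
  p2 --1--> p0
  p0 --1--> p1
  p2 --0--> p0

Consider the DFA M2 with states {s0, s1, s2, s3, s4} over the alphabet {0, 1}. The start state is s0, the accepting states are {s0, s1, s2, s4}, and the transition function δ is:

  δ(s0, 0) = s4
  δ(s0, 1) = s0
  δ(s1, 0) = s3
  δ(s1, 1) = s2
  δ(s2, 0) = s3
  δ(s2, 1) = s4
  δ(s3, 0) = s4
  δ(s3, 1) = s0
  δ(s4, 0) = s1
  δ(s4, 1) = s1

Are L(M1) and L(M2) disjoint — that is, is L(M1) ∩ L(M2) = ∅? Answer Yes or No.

No

The string 0 is accepted by both M1 and M2.
Hence L(M1) ∩ L(M2) ≠ ∅.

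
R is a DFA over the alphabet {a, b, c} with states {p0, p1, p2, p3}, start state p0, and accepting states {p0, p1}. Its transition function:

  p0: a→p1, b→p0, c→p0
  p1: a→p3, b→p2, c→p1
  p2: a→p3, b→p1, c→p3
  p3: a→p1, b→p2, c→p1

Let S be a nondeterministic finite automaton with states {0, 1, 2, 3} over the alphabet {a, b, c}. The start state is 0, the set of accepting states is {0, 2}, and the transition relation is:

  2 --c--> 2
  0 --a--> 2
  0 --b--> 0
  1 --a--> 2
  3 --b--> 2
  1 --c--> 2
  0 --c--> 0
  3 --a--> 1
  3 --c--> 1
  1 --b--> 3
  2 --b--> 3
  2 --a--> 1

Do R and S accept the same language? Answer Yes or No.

Exploring the product automaton R × S from the start pair (p0, 0), following both machines on each input symbol, reaches 4 state pairs: (p0, 0), (p1, 2), (p3, 1), (p2, 3).
R accepts in {p0, p1} and S accepts in {0, 2}. In every reachable pair the two components are either both accepting — (p0, 0), (p1, 2) — or both non-accepting, so no string is accepted by exactly one of the machines: L(R) \ L(S) and L(S) \ L(R) are both empty.
Hence every string is accepted by R iff it is accepted by S, and the two languages coincide.

Yes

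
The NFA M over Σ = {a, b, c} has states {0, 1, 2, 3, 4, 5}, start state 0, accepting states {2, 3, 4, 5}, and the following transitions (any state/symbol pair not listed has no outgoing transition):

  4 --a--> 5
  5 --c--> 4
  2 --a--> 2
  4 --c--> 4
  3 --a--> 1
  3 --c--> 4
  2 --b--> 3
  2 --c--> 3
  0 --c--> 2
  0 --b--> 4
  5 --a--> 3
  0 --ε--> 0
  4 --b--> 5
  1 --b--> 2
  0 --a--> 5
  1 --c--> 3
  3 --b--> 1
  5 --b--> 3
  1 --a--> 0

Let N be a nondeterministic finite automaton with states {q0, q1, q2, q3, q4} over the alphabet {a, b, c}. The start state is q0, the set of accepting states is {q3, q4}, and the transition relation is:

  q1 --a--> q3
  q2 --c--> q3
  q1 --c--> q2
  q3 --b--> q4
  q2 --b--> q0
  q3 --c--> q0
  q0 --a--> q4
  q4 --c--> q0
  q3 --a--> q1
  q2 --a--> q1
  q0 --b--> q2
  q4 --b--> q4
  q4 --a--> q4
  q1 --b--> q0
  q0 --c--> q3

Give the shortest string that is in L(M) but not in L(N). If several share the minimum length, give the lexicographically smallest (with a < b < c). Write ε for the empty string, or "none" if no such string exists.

b

The string b is accepted by M but not by N.
No shorter string lies in the difference, and b is the lexicographically first length-1 string in L(M) \ L(N).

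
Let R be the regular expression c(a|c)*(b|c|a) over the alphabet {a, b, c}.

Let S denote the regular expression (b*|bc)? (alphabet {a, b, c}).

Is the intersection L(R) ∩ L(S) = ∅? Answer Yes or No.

Converting the expression R to a DFA (subset construction, then merging equivalent states) gives the minimal DFA with states {r0, r1, r2, r3, r4}, start state r0, accepting states {r3, r4} and transitions r0: a→r1, b→r1, c→r2; r1: a→r1, b→r1, c→r1; r2: a→r3, b→r4, c→r3; r3: a→r3, b→r4, c→r3; r4: a→r1, b→r1, c→r1.
Converting the expression S to a DFA (subset construction, then merging equivalent states) gives the minimal DFA with states {s0, s1, s2, s3, s4}, start state s0, accepting states {s0, s2, s3, s4} and transitions s0: a→s1, b→s2, c→s1; s1: a→s1, b→s1, c→s1; s2: a→s1, b→s3, c→s4; s3: a→s1, b→s3, c→s1; s4: a→s1, b→s1, c→s1.
Exploring the product automaton R × S from the start pair (r0, s0), following both machines on each input symbol, reaches 8 state pairs: (r0, s0), (r1, s1), (r1, s2), (r2, s1), (r1, s3), (r1, s4), (r3, s1), (r4, s1).
R accepts in {r3, r4} and S accepts in {s0, s2, s3, s4}; no reachable pair has both components accepting, so no string drives both machines to acceptance simultaneously and L(R) ∩ L(S) = ∅.
So no string is accepted by both, and the intersection is empty.

Yes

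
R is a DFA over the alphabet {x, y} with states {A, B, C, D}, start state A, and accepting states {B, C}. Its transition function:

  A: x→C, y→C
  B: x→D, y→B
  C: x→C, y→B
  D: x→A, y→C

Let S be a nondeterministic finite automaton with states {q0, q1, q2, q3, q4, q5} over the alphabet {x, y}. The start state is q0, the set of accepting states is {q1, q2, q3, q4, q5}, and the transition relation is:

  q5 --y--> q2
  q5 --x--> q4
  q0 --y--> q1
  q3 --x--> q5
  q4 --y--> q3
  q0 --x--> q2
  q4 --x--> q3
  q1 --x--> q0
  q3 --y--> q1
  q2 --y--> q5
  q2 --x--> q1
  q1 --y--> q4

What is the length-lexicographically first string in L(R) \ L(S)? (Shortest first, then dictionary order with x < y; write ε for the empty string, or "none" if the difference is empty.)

The string yx is accepted by R but not by S.
No shorter string lies in the difference, and yx is the lexicographically first length-2 string in L(R) \ L(S).

yx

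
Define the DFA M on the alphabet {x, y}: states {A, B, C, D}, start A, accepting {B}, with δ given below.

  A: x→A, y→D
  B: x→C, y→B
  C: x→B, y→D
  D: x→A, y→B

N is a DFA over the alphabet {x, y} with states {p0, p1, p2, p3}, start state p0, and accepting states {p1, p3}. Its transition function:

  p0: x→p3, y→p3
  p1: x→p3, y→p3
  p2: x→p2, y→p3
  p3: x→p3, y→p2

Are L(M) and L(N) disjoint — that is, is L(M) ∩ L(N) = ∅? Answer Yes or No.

The string xyy is accepted by both M and N.
Hence L(M) ∩ L(N) ≠ ∅.

No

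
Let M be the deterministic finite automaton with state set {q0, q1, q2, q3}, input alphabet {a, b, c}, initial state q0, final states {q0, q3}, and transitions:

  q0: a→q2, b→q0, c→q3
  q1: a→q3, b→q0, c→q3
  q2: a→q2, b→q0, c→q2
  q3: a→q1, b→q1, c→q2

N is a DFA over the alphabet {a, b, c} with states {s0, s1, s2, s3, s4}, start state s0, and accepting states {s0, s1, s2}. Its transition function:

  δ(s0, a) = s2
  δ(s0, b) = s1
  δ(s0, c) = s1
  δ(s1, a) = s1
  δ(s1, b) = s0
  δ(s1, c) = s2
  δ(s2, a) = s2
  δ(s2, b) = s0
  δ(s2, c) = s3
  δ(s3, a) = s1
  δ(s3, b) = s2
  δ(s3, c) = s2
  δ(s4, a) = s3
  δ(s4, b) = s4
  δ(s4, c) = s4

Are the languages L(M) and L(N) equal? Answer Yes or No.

The string acbc is accepted by M but rejected by N.
So L(M) ≠ L(N).

No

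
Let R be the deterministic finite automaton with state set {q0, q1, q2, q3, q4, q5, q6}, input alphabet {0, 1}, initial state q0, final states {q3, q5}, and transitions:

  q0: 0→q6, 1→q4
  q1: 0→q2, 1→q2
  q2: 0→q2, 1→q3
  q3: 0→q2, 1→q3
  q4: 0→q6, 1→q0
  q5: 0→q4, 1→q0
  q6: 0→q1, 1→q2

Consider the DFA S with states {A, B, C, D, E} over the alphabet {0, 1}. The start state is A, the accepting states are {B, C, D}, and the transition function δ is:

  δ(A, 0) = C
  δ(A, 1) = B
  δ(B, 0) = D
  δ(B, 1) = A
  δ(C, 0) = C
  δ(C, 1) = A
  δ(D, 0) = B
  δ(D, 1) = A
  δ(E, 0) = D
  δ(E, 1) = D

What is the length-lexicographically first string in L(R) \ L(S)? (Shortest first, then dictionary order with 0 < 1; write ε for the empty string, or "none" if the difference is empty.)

The string 0001 is accepted by R but not by S.
No shorter string lies in the difference, and 0001 is the lexicographically first length-4 string in L(R) \ L(S).

0001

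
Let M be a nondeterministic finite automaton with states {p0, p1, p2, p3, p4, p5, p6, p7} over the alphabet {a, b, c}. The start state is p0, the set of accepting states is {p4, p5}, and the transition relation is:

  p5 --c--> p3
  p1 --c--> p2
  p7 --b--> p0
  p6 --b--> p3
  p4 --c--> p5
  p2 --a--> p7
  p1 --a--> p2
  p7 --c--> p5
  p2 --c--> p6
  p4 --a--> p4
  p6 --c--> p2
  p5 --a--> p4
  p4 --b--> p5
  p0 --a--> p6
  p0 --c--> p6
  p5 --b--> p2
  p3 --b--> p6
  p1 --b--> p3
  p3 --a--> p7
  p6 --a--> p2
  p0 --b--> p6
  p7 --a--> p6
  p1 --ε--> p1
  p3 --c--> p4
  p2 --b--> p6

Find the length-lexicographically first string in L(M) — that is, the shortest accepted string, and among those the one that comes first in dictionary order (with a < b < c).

abc

A breadth-first search from p0 reaches an accepting state first via the path p0 → p6 → p3 → p4 on input abc.
No string of length < 3 is accepted (BFS exhausts all shorter strings without reaching an accepting state), and abc is the lexicographically least accepting string of length 3.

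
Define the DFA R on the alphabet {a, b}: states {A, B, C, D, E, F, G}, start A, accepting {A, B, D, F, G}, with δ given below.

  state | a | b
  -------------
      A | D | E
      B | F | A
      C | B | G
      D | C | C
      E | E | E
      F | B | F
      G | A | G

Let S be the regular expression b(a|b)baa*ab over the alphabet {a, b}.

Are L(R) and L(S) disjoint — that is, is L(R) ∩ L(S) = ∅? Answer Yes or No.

Yes

Converting the expression S to a DFA (subset construction, then merging equivalent states) gives the minimal DFA with states {s0, s1, s2, s3, s4, s5, s6, s7}, start state s0, accepting states {s7} and transitions s0: a→s1, b→s2; s1: a→s1, b→s1; s2: a→s3, b→s3; s3: a→s1, b→s4; s4: a→s5, b→s1; s5: a→s6, b→s1; s6: a→s6, b→s7; s7: a→s1, b→s1.
Exploring the product automaton R × S from the start pair (A, s0), following both machines on each input symbol, reaches 14 state pairs: (A, s0), (D, s1), (E, s2), (C, s1), (E, s3), (B, s1), (G, s1), (E, s1), (E, s4), (F, s1), (A, s1), (E, s5), (E, s6), (E, s7).
R accepts in {A, B, D, F, G} and S accepts in {s7}; no reachable pair has both components accepting, so no string drives both machines to acceptance simultaneously and L(R) ∩ L(S) = ∅.
So no string is accepted by both, and the intersection is empty.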